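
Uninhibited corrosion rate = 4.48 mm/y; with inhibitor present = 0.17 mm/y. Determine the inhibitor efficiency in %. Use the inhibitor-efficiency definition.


Apply the inhibitor-efficiency definition: IE = (CR_blank − CR_inh)/CR_blank × 100
IE = (4.48 − 0.17) / 4.48 × 100
IE = 4.31 / 4.48 × 100 = 96.2 %

96.2 %


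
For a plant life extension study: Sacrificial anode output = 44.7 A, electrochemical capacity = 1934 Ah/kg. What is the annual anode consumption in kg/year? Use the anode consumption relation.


Annual consumption = current * hours per year / capacity
Rate = 44.7 * 8760 / 1934 = 202.5 kg/year

202.5 kg/year


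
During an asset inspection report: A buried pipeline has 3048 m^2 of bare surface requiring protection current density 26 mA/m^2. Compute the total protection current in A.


I = area * current density, then convert mA → A (÷1000)
I = 3048 * 26 / 1000 = 79.25 A

79.25 A


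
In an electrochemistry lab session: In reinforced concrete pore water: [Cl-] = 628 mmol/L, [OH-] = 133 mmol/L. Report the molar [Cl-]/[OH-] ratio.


Threshold parameter = [Cl-] / [OH-] (molar basis; both in mmol/L, so units cancel)
Ratio = 628 / 133 = 4.72

4.72


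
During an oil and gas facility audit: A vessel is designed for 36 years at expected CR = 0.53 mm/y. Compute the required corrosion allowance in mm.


Corrosion allowance = CR × design life
CA = 0.53 * 36 = 19.08 mm

19.08 mm


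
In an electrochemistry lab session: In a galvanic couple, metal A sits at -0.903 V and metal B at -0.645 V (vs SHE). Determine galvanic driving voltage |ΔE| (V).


Driving voltage is the absolute potential difference.
|ΔE| = |-0.903 − (-0.645)| = 0.258 V

0.258 V


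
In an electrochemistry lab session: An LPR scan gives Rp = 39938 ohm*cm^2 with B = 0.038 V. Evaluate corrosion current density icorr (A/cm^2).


Apply the Stern-Geary relation: icorr = B / Rp
icorr = 0.038 / 39938 = 9.515×10^-7 A/cm^2

9.515×10^-7 A/cm^2


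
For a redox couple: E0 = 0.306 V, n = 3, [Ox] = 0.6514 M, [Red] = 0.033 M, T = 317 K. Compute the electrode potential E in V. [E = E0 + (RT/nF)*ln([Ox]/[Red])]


Apply the Nernst equation: E = E0 + (RT/nF)*ln([Ox]/[Red])
Step 1: RT/nF = 8.314*317/(3*96485) = 0.00910517 V
Step 2: [Ox]/[Red] = 0.6514/0.033 = 19.739394
Step 3: ln(19.739394) = 2.982616
Step 4: correction = 0.00910517 * 2.982616 = 0.027 V
E = 0.306 + 0.027 = 0.333 V

0.333 V


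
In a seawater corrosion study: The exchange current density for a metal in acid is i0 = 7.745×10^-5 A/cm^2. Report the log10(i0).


i0 = 7.745×10^-5 A/cm^2
log10(i0) = -4.111

-4.111


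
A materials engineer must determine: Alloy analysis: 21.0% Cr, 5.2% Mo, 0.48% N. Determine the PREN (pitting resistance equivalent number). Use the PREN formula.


Apply the PREN formula: PREN = Cr + 3.3*Mo + 16*N
PREN = 21.0 + 3.3*5.2 + 16*0.48
PREN = 21.0 + 17.16 + 7.68 = 45.84

45.84


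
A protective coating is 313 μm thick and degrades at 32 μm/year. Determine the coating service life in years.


Service life = thickness / degradation rate
Life = 313 / 32 = 9.8 years

9.8 years


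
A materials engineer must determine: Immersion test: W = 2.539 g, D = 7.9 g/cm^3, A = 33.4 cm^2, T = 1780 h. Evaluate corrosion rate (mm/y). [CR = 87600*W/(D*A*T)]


Apply the mm/y weight-loss relation: CR = 87600 * W / (D * A * T)
Numerator: 87600 * 2.539 = 222416.4
Denominator: 7.9 * 33.4 * 1780 = 469670.8
CR = 222416.4 / 469670.8 = 0.47356 mm/y

0.47356 mm/y


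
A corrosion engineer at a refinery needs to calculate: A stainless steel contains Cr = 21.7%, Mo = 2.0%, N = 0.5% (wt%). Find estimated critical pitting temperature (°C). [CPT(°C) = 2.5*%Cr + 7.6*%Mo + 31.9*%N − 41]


Apply the ASTM G48 empirical CPT estimate: CPT(°C) = 2.5*%Cr + 7.6*%Mo + 31.9*%N − 41
2.5*21.7 = 54.25; 7.6*2.0 = 15.2; 31.9*0.5 = 15.95
CPT = 54.25 + 15.2 + 15.95 − 41 = 44.4 °C
Rounded to 0.1 °C: CPT ≈ 44.4 °C

44.4 °C


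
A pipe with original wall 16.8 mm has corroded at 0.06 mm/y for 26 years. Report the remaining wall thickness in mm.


Remaining wall = original − CR × time
t = 16.8 − 0.06*26 = 16.8 − 1.56 = 15.24 mm

15.24 mm


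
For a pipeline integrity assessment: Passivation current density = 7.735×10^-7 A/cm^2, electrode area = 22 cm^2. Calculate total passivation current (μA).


I = i_pass * A, then convert A → μA (×10^6)
I = 7.735×10^-7 * 22 * 10^6 = 17.02 μA

17.02 μA


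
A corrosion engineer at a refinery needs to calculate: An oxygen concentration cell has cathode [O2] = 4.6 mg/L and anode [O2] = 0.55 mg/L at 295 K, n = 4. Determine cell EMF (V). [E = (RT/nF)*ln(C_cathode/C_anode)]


Apply the Nernst concentration-cell relation: E = (RT/nF)*ln(C_cathode/C_anode)
RT/nF = 8.314*295/(4*96485) = 0.00635495 V
ln(4.6/0.55) = 2.12389
E = 0.00635495 * 2.12389 = 0.0135 V

0.0135 V


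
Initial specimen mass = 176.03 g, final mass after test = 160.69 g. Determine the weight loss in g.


Weight loss = initial − final
WL = 176.03 − 160.69 = 15.34 g

15.34 g


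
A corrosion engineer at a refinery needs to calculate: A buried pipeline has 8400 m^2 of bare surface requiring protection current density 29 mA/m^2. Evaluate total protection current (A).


I = area * current density, then convert mA → A (÷1000)
I = 8400 * 29 / 1000 = 243.6 A

243.6 A


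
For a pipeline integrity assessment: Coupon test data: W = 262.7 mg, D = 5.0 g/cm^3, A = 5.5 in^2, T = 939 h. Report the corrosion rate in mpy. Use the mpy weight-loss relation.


Apply the mpy weight-loss relation: CR = 534 * W / (D * A * T)
Numerator: 534 * 262.7 = 140281.8
Denominator: 5.0 * 5.5 * 939 = 25822.5
CR = 140281.8 / 25822.5 = 5.433 mpy

5.433 mpy


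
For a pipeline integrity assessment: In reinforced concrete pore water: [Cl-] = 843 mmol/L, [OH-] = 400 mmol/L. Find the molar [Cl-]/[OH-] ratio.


Threshold parameter = [Cl-] / [OH-] (molar basis; both in mmol/L, so units cancel)
Ratio = 843 / 400 = 2.11

2.11


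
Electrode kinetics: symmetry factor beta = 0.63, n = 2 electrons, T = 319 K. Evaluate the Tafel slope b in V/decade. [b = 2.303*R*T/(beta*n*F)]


Apply the Tafel slope relation: b = 2.303*R*T/(beta*n*F)
Numerator: 2.303 * 8.314 * 319 = 6107.94
Denominator: 0.63 * 2 * 96485 = 121571.1
b = 6107.94 / 121571.1 = 0.05 V/decade

0.05 V/decade


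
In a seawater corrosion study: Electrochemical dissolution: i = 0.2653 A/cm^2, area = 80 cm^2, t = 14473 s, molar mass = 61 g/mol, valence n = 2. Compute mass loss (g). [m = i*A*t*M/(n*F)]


Apply Faraday's law: m = i*A*t*M / (n*F)
Total charge passed Q = i*A*t = 0.2653*80*14473 = 307174.952 C
m = Q*M/(n*F) = 307174.952*61/(2*96485) = 97.1015 g

97.1015 g


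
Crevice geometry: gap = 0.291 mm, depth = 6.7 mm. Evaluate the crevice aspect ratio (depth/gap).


Aspect ratio = depth / gap
Ratio = 6.7 / 0.291 = 23.0

23.0


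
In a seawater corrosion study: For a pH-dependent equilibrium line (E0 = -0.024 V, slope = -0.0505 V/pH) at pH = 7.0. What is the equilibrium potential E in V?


Apply the Pourbaix line equation: E = E0 + slope*pH
E = -0.024 + (-0.0505)*7.0 = -0.024 + (-0.3535) = -0.3775 V
Rounded to 3 decimal places: E = -0.378 V

-0.378 V


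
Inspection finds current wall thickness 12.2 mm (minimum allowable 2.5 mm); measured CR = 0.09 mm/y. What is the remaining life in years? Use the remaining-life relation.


Apply the remaining-life relation: RL = (t_current − t_min) / CR
RL = (12.2 − 2.5) / 0.09 = 9.7 / 0.09 = 107.8 years

107.8 years


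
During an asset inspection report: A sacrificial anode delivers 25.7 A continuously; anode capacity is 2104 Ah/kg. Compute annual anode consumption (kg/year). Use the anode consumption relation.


Annual consumption = current * hours per year / capacity
Rate = 25.7 * 8760 / 2104 = 107.0 kg/year

107.0 kg/year


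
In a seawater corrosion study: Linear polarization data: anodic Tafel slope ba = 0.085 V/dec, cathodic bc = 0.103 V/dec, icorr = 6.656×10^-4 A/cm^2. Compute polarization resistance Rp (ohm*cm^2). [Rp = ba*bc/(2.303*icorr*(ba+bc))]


Apply the Stern-Geary equation: Rp = ba*bc / (2.303*icorr*(ba+bc))
ba*bc = 0.085*0.103 = 0.008755
ba+bc = 0.188; 2.303*icorr*(ba+bc) = 2.303*6.656×10^-4*0.188 = 2.8818084×10^-4
Rp = 0.008755 / 2.8818084×10^-4 = 30.4 ohm*cm^2

30.4 ohm*cm^2


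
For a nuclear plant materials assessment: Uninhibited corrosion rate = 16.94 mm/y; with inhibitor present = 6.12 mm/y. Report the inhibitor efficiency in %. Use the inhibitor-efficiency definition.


Apply the inhibitor-efficiency definition: IE = (CR_blank − CR_inh)/CR_blank × 100
IE = (16.94 − 6.12) / 16.94 × 100
IE = 10.82 / 16.94 × 100 = 63.9 %

63.9 %


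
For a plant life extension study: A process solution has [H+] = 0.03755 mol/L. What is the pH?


pH = −log10[H+]
pH = −log10(0.03755) = 1.43

1.43


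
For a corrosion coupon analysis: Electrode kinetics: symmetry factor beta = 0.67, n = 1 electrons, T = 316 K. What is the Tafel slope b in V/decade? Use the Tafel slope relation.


Apply the Tafel slope relation: b = 2.303*R*T/(beta*n*F)
Numerator: 2.303 * 8.314 * 316 = 6050.5
Denominator: 0.67 * 1 * 96485 = 64644.95
b = 6050.5 / 64644.95 = 0.0936 V/decade

0.0936 V/decade


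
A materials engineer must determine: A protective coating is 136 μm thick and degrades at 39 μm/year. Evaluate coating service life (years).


Service life = thickness / degradation rate
Life = 136 / 39 = 3.5 years

3.5 years


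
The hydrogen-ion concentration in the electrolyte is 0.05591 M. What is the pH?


pH = −log10[H+]
pH = −log10(0.05591) = 1.25

1.25


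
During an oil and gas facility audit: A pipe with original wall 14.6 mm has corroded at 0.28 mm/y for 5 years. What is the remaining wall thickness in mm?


Remaining wall = original − CR × time
t = 14.6 − 0.28*5 = 14.6 − 1.4 = 13.2 mm

13.2 mm


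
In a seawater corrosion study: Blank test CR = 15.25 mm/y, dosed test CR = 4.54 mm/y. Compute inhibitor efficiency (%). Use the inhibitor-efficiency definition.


Apply the inhibitor-efficiency definition: IE = (CR_blank − CR_inh)/CR_blank × 100
IE = (15.25 − 4.54) / 15.25 × 100
IE = 10.71 / 15.25 × 100 = 70.2 %

70.2 %


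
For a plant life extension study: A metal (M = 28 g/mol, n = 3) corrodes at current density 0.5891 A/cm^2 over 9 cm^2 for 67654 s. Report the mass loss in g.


Apply Faraday's law: m = i*A*t*M / (n*F)
Total charge passed Q = i*A*t = 0.5891*9*67654 = 358694.7426 C
m = Q*M/(n*F) = 358694.7426*28/(3*96485) = 34.698 g

34.698 g


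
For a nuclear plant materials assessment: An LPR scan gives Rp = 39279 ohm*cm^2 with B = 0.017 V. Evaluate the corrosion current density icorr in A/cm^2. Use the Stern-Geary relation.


Apply the Stern-Geary relation: icorr = B / Rp
icorr = 0.017 / 39279 = 4.328×10^-7 A/cm^2

4.328×10^-7 A/cm^2


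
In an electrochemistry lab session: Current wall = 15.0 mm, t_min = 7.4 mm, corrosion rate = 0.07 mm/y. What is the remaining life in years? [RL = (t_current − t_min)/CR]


Apply the remaining-life relation: RL = (t_current − t_min) / CR
RL = (15.0 − 7.4) / 0.07 = 7.6 / 0.07 = 108.6 years

108.6 years


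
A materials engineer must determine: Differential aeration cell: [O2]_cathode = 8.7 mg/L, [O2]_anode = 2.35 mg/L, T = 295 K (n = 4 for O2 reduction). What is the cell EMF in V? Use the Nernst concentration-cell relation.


Apply the Nernst concentration-cell relation: E = (RT/nF)*ln(C_cathode/C_anode)
RT/nF = 8.314*295/(4*96485) = 0.00635495 V
ln(8.7/2.35) = 1.30891
E = 0.00635495 * 1.30891 = 0.00832 V

0.00832 V


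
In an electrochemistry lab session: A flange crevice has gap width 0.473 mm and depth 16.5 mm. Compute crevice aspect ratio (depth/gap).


Aspect ratio = depth / gap
Ratio = 16.5 / 0.473 = 34.9

34.9


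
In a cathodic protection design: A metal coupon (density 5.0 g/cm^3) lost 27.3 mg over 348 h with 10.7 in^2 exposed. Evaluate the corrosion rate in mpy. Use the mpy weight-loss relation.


Apply the mpy weight-loss relation: CR = 534 * W / (D * A * T)
Numerator: 534 * 27.3 = 14578.2
Denominator: 5.0 * 10.7 * 348 = 18618.0
CR = 14578.2 / 18618.0 = 0.783 mpy

0.783 mpy


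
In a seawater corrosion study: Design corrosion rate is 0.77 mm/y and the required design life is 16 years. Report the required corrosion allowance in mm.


Corrosion allowance = CR × design life
CA = 0.77 * 16 = 12.32 mm

12.32 mm


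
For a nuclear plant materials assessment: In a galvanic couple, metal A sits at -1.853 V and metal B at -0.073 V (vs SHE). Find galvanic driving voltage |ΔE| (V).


Driving voltage is the absolute potential difference.
|ΔE| = |-1.853 − (-0.073)| = 1.78 V

1.78 V


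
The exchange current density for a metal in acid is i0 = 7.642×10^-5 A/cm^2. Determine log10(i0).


i0 = 7.642×10^-5 A/cm^2
log10(i0) = -4.117

-4.117


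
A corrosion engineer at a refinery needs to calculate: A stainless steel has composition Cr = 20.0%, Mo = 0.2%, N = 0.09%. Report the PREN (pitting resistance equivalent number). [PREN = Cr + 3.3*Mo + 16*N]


Apply the PREN formula: PREN = Cr + 3.3*Mo + 16*N
PREN = 20.0 + 3.3*0.2 + 16*0.09
PREN = 20.0 + 0.66 + 1.44 = 22.1

22.1


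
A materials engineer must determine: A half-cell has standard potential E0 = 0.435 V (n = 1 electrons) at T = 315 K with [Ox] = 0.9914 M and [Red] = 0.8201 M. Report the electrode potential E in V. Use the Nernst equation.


Apply the Nernst equation: E = E0 + (RT/nF)*ln([Ox]/[Red])
Step 1: RT/nF = 8.314*315/(1*96485) = 0.02714318 V
Step 2: [Ox]/[Red] = 0.9914/0.8201 = 1.208877
Step 3: ln(1.208877) = 0.189692
Step 4: correction = 0.02714318 * 0.189692 = 0.0051 V
E = 0.435 + 0.0051 = 0.4401 V

0.4401 V


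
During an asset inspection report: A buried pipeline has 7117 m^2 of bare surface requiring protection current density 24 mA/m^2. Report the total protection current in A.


I = area * current density, then convert mA → A (÷1000)
I = 7117 * 24 / 1000 = 170.81 A

170.81 A


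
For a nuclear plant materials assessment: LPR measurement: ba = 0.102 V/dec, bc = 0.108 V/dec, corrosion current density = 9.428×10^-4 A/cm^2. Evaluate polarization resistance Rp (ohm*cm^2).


Apply the Stern-Geary equation: Rp = ba*bc / (2.303*icorr*(ba+bc))
ba*bc = 0.102*0.108 = 0.011016
ba+bc = 0.21; 2.303*icorr*(ba+bc) = 2.303*9.428×10^-4*0.21 = 4.5596636×10^-4
Rp = 0.011016 / 4.5596636×10^-4 = 24.2 ohm*cm^2

24.2 ohm*cm^2


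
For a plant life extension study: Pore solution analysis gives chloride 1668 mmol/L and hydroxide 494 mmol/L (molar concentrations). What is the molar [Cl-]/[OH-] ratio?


Threshold parameter = [Cl-] / [OH-] (molar basis; both in mmol/L, so units cancel)
Ratio = 1668 / 494 = 3.38

3.38


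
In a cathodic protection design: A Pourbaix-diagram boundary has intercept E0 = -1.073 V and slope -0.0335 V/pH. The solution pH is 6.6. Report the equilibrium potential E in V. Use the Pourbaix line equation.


Apply the Pourbaix line equation: E = E0 + slope*pH
E = -1.073 + (-0.0335)*6.6 = -1.073 + (-0.2211) = -1.2941 V
Rounded to 4 decimal places: E = -1.2941 V

-1.2941 V


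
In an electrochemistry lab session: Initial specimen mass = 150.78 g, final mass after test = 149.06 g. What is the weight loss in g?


Weight loss = initial − final
WL = 150.78 − 149.06 = 1.72 g

1.72 g


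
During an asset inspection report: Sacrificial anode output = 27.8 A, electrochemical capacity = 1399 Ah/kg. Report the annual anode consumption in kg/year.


Annual consumption = current * hours per year / capacity
Rate = 27.8 * 8760 / 1399 = 174.1 kg/year

174.1 kg/year


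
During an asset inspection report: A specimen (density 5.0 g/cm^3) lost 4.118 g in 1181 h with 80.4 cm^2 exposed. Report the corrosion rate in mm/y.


Apply the mm/y weight-loss relation: CR = 87600 * W / (D * A * T)
Numerator: 87600 * 4.118 = 360736.8
Denominator: 5.0 * 80.4 * 1181 = 474762.0
CR = 360736.8 / 474762.0 = 0.7598 mm/y

0.7598 mm/y


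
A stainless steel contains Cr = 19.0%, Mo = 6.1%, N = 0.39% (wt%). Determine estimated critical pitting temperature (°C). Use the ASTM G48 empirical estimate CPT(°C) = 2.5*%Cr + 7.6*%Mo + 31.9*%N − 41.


Apply the ASTM G48 empirical CPT estimate: CPT(°C) = 2.5*%Cr + 7.6*%Mo + 31.9*%N − 41
2.5*19.0 = 47.5; 7.6*6.1 = 46.36; 31.9*0.39 = 12.441
CPT = 47.5 + 46.36 + 12.441 − 41 = 65.301 °C
Rounded to 0.1 °C: CPT ≈ 65.3 °C

65.3 °C


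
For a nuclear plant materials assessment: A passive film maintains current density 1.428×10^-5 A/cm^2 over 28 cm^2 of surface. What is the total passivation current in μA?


I = i_pass * A, then convert A → μA (×10^6)
I = 1.428×10^-5 * 28 * 10^6 = 399.84 μA

399.84 μA


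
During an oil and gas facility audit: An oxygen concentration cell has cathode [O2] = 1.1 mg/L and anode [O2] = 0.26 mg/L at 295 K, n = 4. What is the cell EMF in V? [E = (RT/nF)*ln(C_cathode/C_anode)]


Apply the Nernst concentration-cell relation: E = (RT/nF)*ln(C_cathode/C_anode)
RT/nF = 8.314*295/(4*96485) = 0.00635495 V
ln(1.1/0.26) = 1.44238
E = 0.00635495 * 1.44238 = 0.00917 V

0.00917 V


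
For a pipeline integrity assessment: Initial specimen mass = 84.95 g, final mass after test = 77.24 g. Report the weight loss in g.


Weight loss = initial − final
WL = 84.95 − 77.24 = 7.71 g

7.71 g


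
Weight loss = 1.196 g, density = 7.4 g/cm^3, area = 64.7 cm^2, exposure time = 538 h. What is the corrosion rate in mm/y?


Apply the mm/y weight-loss relation: CR = 87600 * W / (D * A * T)
Numerator: 87600 * 1.196 = 104769.6
Denominator: 7.4 * 64.7 * 538 = 257583.64
CR = 104769.6 / 257583.64 = 0.4067 mm/y

0.4067 mm/y


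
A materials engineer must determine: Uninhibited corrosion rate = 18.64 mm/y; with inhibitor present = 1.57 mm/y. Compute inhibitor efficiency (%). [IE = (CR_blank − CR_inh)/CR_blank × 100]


Apply the inhibitor-efficiency definition: IE = (CR_blank − CR_inh)/CR_blank × 100
IE = (18.64 − 1.57) / 18.64 × 100
IE = 17.07 / 18.64 × 100 = 91.6 %

91.6 %


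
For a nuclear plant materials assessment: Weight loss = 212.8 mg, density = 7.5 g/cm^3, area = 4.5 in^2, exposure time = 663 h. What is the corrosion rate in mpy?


Apply the mpy weight-loss relation: CR = 534 * W / (D * A * T)
Numerator: 534 * 212.8 = 113635.2
Denominator: 7.5 * 4.5 * 663 = 22376.25
CR = 113635.2 / 22376.25 = 5.07838 mpy

5.07838 mpy


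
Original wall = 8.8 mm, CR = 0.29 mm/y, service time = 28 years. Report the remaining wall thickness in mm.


Remaining wall = original − CR × time
t = 8.8 − 0.29*28 = 8.8 − 8.12 = 0.68 mm

0.68 mm


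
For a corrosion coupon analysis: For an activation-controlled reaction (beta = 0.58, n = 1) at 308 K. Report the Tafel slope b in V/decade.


Apply the Tafel slope relation: b = 2.303*R*T/(beta*n*F)
Numerator: 2.303 * 8.314 * 308 = 5897.32
Denominator: 0.58 * 1 * 96485 = 55961.3
b = 5897.32 / 55961.3 = 0.105 V/decade

0.105 V/decade


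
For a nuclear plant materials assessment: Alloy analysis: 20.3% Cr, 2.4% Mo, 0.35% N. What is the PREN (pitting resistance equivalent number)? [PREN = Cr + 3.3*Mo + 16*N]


Apply the PREN formula: PREN = Cr + 3.3*Mo + 16*N
PREN = 20.3 + 3.3*2.4 + 16*0.35
PREN = 20.3 + 7.92 + 5.6 = 33.82

33.82


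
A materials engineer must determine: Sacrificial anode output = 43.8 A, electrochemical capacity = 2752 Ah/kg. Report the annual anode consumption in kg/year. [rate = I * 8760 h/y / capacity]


Annual consumption = current * hours per year / capacity
Rate = 43.8 * 8760 / 2752 = 139.4 kg/year

139.4 kg/year


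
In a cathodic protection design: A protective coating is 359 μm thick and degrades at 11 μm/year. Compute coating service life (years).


Service life = thickness / degradation rate
Life = 359 / 11 = 32.6 years

32.6 years


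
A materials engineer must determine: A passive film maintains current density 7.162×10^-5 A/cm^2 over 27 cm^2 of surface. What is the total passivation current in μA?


I = i_pass * A, then convert A → μA (×10^6)
I = 7.162×10^-5 * 27 * 10^6 = 1933.74 μA

1933.74 μA


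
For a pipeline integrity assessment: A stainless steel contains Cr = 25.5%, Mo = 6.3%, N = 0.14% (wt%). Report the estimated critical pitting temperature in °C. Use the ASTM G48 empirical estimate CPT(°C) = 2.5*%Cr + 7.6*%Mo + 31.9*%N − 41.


Apply the ASTM G48 empirical CPT estimate: CPT(°C) = 2.5*%Cr + 7.6*%Mo + 31.9*%N − 41
2.5*25.5 = 63.75; 7.6*6.3 = 47.88; 31.9*0.14 = 4.466
CPT = 63.75 + 47.88 + 4.466 − 41 = 75.096 °C
Rounded to 0.1 °C: CPT ≈ 75.1 °C

75.1 °C


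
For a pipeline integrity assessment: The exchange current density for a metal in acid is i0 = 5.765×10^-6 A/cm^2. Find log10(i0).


i0 = 5.765×10^-6 A/cm^2
log10(i0) = -5.239

-5.239


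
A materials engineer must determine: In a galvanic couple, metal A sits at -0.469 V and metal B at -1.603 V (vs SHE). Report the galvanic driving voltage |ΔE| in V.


Driving voltage is the absolute potential difference.
|ΔE| = |-0.469 − (-1.603)| = 1.134 V

1.134 V


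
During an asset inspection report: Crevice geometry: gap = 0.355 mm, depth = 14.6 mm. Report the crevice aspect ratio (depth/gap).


Aspect ratio = depth / gap
Ratio = 14.6 / 0.355 = 41.1

41.1


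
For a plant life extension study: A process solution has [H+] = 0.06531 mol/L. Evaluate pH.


pH = −log10[H+]
pH = −log10(0.06531) = 1.19

1.19


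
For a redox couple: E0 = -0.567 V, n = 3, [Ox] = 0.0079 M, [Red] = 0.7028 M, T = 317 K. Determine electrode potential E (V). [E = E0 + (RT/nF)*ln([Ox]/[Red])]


Apply the Nernst equation: E = E0 + (RT/nF)*ln([Ox]/[Red])
Step 1: RT/nF = 8.314*317/(3*96485) = 0.00910517 V
Step 2: [Ox]/[Red] = 0.0079/0.7028 = 0.011241
Step 3: ln(0.011241) = -4.488187
Step 4: correction = 0.00910517 * -4.488187 = -0.0409 V
E = -0.567 + -0.0409 = -0.6079 V

-0.6079 V


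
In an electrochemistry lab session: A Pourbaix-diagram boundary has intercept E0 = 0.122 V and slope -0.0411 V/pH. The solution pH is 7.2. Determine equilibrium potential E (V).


Apply the Pourbaix line equation: E = E0 + slope*pH
E = 0.122 + (-0.0411)*7.2 = 0.122 + (-0.29592) = -0.17392 V
Rounded to 4 decimal places: E = -0.1739 V

-0.1739 V


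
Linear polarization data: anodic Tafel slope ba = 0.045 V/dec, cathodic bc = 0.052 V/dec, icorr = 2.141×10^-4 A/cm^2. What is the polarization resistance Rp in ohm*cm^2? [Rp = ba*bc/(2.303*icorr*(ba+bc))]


Apply the Stern-Geary equation: Rp = ba*bc / (2.303*icorr*(ba+bc))
ba*bc = 0.045*0.052 = 0.00234
ba+bc = 0.097; 2.303*icorr*(ba+bc) = 2.303*2.141×10^-4*0.097 = 4.7828013×10^-5
Rp = 0.00234 / 4.7828013×10^-5 = 48.93 ohm*cm^2

48.93 ohm*cm^2


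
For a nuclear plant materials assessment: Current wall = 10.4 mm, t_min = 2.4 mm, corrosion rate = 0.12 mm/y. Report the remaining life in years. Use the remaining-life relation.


Apply the remaining-life relation: RL = (t_current − t_min) / CR
RL = (10.4 − 2.4) / 0.12 = 8.0 / 0.12 = 66.7 years

66.7 years


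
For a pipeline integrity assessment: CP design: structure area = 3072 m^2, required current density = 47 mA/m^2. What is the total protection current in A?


I = area * current density, then convert mA → A (÷1000)
I = 3072 * 47 / 1000 = 144.38 A

144.38 A


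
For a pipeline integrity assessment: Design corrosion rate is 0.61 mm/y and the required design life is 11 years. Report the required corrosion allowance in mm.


Corrosion allowance = CR × design life
CA = 0.61 * 11 = 6.71 mm

6.71 mm


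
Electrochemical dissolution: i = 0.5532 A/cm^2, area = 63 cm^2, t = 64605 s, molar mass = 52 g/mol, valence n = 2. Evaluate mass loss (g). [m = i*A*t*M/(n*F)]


Apply Faraday's law: m = i*A*t*M / (n*F)
Total charge passed Q = i*A*t = 0.5532*63*64605 = 2251587.618 C
m = Q*M/(n*F) = 2251587.618*52/(2*96485) = 606.73968 g

606.73968 g


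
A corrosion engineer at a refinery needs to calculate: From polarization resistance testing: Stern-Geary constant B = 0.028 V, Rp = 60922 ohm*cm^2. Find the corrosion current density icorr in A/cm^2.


Apply the Stern-Geary relation: icorr = B / Rp
icorr = 0.028 / 60922 = 4.596×10^-7 A/cm^2

4.596×10^-7 A/cm^2


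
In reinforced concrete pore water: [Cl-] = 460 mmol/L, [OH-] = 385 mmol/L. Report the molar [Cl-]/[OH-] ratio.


Threshold parameter = [Cl-] / [OH-] (molar basis; both in mmol/L, so units cancel)
Ratio = 460 / 385 = 1.19

1.19


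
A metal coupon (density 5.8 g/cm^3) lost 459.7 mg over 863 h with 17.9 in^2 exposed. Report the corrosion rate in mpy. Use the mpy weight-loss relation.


Apply the mpy weight-loss relation: CR = 534 * W / (D * A * T)
Numerator: 534 * 459.7 = 245479.8
Denominator: 5.8 * 17.9 * 863 = 89596.66
CR = 245479.8 / 89596.66 = 2.73983 mpy

2.73983 mpy


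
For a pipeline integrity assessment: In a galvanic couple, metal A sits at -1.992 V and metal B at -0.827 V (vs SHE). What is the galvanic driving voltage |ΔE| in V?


Driving voltage is the absolute potential difference.
|ΔE| = |-1.992 − (-0.827)| = 1.165 V

1.165 V


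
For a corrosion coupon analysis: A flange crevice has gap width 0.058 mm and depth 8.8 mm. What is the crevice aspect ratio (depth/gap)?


Aspect ratio = depth / gap
Ratio = 8.8 / 0.058 = 151.7

151.7


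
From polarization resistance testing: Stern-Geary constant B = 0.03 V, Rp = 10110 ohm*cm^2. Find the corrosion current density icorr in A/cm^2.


Apply the Stern-Geary relation: icorr = B / Rp
icorr = 0.03 / 10110 = 2.967×10^-6 A/cm^2

2.967×10^-6 A/cm^2


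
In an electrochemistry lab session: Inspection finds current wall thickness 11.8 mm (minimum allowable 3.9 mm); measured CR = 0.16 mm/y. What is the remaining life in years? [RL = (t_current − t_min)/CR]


Apply the remaining-life relation: RL = (t_current − t_min) / CR
RL = (11.8 − 3.9) / 0.16 = 7.9 / 0.16 = 49.4 years

49.4 years


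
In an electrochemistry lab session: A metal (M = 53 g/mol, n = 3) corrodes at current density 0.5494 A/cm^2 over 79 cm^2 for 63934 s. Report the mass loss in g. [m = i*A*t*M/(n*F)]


Apply Faraday's law: m = i*A*t*M / (n*F)
Total charge passed Q = i*A*t = 0.5494*79*63934 = 2774901.8284 C
m = Q*M/(n*F) = 2774901.8284*53/(3*96485) = 508.09209 g

508.09209 g


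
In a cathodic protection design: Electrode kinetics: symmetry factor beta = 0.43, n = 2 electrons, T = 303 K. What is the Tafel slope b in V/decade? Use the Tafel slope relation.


Apply the Tafel slope relation: b = 2.303*R*T/(beta*n*F)
Numerator: 2.303 * 8.314 * 303 = 5801.58
Denominator: 0.43 * 2 * 96485 = 82977.1
b = 5801.58 / 82977.1 = 0.0699 V/decade

0.0699 V/decade


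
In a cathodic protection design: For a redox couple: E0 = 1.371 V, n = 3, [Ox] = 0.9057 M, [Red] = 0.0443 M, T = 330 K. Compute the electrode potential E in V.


Apply the Nernst equation: E = E0 + (RT/nF)*ln([Ox]/[Red])
Step 1: RT/nF = 8.314*330/(3*96485) = 0.00947857 V
Step 2: [Ox]/[Red] = 0.9057/0.0443 = 20.444695
Step 3: ln(20.444695) = 3.017723
Step 4: correction = 0.00947857 * 3.017723 = 0.0286 V
E = 1.371 + 0.0286 = 1.3996 V

1.3996 V


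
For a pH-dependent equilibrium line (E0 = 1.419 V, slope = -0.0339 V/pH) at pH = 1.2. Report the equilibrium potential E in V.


Apply the Pourbaix line equation: E = E0 + slope*pH
E = 1.419 + (-0.0339)*1.2 = 1.419 + (-0.04068) = 1.37832 V
Rounded to 3 decimal places: E = 1.378 V

1.378 V


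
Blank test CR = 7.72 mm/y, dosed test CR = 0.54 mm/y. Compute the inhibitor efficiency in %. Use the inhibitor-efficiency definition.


Apply the inhibitor-efficiency definition: IE = (CR_blank − CR_inh)/CR_blank × 100
IE = (7.72 − 0.54) / 7.72 × 100
IE = 7.18 / 7.72 × 100 = 93.0 %

93.0 %


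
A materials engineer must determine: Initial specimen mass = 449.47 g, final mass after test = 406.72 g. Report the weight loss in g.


Weight loss = initial − final
WL = 449.47 − 406.72 = 42.75 g

42.75 g


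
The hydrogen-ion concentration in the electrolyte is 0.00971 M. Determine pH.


pH = −log10[H+]
pH = −log10(0.00971) = 2.01

2.01


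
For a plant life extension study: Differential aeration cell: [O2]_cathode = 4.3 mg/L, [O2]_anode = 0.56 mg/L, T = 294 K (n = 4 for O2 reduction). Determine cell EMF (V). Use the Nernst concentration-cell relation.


Apply the Nernst concentration-cell relation: E = (RT/nF)*ln(C_cathode/C_anode)
RT/nF = 8.314*294/(4*96485) = 0.00633341 V
ln(4.3/0.56) = 2.03843
E = 0.00633341 * 2.03843 = 0.01291 V

0.01291 V


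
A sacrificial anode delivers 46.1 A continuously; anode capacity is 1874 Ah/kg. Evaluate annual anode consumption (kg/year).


Annual consumption = current * hours per year / capacity
Rate = 46.1 * 8760 / 1874 = 215.5 kg/year

215.5 kg/year


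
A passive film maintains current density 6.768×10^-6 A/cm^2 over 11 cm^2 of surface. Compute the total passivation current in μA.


I = i_pass * A, then convert A → μA (×10^6)
I = 6.768×10^-6 * 11 * 10^6 = 74.45 μA

74.45 μA


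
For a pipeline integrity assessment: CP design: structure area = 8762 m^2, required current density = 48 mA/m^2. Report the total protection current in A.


I = area * current density, then convert mA → A (÷1000)
I = 8762 * 48 / 1000 = 420.58 A

420.58 A


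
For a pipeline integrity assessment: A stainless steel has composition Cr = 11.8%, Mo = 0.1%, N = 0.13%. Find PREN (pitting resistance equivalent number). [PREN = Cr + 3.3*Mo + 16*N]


Apply the PREN formula: PREN = Cr + 3.3*Mo + 16*N
PREN = 11.8 + 3.3*0.1 + 16*0.13
PREN = 11.8 + 0.33 + 2.08 = 14.21

14.21


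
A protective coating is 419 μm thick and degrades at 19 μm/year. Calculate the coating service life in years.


Service life = thickness / degradation rate
Life = 419 / 19 = 22.1 years

22.1 years


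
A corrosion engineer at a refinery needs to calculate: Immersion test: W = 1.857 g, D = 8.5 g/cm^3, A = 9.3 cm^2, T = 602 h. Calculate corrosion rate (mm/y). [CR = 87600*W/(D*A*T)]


Apply the mm/y weight-loss relation: CR = 87600 * W / (D * A * T)
Numerator: 87600 * 1.857 = 162673.2
Denominator: 8.5 * 9.3 * 602 = 47588.1
CR = 162673.2 / 47588.1 = 3.41836 mm/y

3.41836 mm/y


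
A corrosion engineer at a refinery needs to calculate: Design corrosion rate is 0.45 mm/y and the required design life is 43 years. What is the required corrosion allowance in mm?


Corrosion allowance = CR × design life
CA = 0.45 * 43 = 19.35 mm

19.35 mm


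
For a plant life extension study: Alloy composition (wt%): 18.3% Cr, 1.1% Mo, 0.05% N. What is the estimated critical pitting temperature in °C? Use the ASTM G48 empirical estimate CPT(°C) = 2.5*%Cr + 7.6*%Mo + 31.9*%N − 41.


Apply the ASTM G48 empirical CPT estimate: CPT(°C) = 2.5*%Cr + 7.6*%Mo + 31.9*%N − 41
2.5*18.3 = 45.75; 7.6*1.1 = 8.36; 31.9*0.05 = 1.595
CPT = 45.75 + 8.36 + 1.595 − 41 = 14.705 °C
Rounded to 0.1 °C: CPT ≈ 14.7 °C

14.7 °C


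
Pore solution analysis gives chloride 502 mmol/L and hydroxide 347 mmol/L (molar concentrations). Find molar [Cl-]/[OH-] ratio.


Threshold parameter = [Cl-] / [OH-] (molar basis; both in mmol/L, so units cancel)
Ratio = 502 / 347 = 1.45

1.45


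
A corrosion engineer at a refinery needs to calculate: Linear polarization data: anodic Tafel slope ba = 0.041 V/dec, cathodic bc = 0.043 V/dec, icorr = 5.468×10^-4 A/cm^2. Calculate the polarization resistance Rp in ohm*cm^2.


Apply the Stern-Geary equation: Rp = ba*bc / (2.303*icorr*(ba+bc))
ba*bc = 0.041*0.043 = 0.001763
ba+bc = 0.084; 2.303*icorr*(ba+bc) = 2.303*5.468×10^-4*0.084 = 1.0577955×10^-4
Rp = 0.001763 / 1.0577955×10^-4 = 16.67 ohm*cm^2

16.67 ohm*cm^2


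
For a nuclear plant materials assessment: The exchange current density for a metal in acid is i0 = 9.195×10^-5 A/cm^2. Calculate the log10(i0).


i0 = 9.195×10^-5 A/cm^2
log10(i0) = -4.036

-4.036


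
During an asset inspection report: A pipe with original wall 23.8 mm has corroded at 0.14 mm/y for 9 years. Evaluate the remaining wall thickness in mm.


Remaining wall = original − CR × time
t = 23.8 − 0.14*9 = 23.8 − 1.26 = 22.54 mm

22.54 mm


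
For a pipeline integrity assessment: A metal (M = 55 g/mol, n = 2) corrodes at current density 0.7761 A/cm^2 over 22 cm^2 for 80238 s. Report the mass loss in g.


Apply Faraday's law: m = i*A*t*M / (n*F)
Total charge passed Q = i*A*t = 0.7761*22*80238 = 1369999.6596 C
m = Q*M/(n*F) = 1369999.6596*55/(2*96485) = 390.47511 g

390.47511 g


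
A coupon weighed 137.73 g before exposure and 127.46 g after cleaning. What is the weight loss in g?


Weight loss = initial − final
WL = 137.73 − 127.46 = 10.27 g

10.27 g


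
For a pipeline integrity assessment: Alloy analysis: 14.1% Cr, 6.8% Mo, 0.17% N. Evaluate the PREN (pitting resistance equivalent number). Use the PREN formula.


Apply the PREN formula: PREN = Cr + 3.3*Mo + 16*N
PREN = 14.1 + 3.3*6.8 + 16*0.17
PREN = 14.1 + 22.44 + 2.72 = 39.26

39.26


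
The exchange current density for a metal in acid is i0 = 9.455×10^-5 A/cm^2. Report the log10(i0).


i0 = 9.455×10^-5 A/cm^2
log10(i0) = -4.024

-4.024


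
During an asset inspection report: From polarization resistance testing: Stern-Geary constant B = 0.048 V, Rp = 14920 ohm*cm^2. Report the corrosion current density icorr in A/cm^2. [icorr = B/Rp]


Apply the Stern-Geary relation: icorr = B / Rp
icorr = 0.048 / 14920 = 3.217×10^-6 A/cm^2

3.217×10^-6 A/cm^2


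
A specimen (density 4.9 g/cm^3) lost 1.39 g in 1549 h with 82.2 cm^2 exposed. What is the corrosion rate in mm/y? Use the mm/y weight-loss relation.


Apply the mm/y weight-loss relation: CR = 87600 * W / (D * A * T)
Numerator: 87600 * 1.39 = 121764.0
Denominator: 4.9 * 82.2 * 1549 = 623906.22
CR = 121764.0 / 623906.22 = 0.19516 mm/y

0.19516 mm/y


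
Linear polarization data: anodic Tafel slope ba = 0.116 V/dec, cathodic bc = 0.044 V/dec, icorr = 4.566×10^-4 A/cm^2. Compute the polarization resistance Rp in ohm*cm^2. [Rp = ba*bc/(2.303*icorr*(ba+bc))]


Apply the Stern-Geary equation: Rp = ba*bc / (2.303*icorr*(ba+bc))
ba*bc = 0.116*0.044 = 0.005104
ba+bc = 0.16; 2.303*icorr*(ba+bc) = 2.303*4.566×10^-4*0.16 = 1.6824797×10^-4
Rp = 0.005104 / 1.6824797×10^-4 = 30.3 ohm*cm^2

30.3 ohm*cm^2


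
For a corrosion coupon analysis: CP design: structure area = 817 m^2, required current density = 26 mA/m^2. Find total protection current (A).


I = area * current density, then convert mA → A (÷1000)
I = 817 * 26 / 1000 = 21.24 A

21.24 A


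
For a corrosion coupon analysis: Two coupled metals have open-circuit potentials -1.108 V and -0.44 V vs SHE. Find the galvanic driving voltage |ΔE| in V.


Driving voltage is the absolute potential difference.
|ΔE| = |-1.108 − (-0.44)| = 0.668 V

0.668 V


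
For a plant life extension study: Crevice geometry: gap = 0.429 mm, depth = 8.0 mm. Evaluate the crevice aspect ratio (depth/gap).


Aspect ratio = depth / gap
Ratio = 8.0 / 0.429 = 18.6

18.6


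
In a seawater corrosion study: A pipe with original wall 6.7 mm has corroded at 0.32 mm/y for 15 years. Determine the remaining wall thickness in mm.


Remaining wall = original − CR × time
t = 6.7 − 0.32*15 = 6.7 − 4.8 = 1.9 mm

1.9 mm


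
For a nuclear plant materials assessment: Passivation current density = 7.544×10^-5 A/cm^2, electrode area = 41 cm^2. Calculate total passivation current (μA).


I = i_pass * A, then convert A → μA (×10^6)
I = 7.544×10^-5 * 41 * 10^6 = 3093.04 μA

3093.04 μA


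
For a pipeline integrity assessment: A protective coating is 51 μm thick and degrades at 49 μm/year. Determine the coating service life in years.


Service life = thickness / degradation rate
Life = 51 / 49 = 1.0 years

1.0 years


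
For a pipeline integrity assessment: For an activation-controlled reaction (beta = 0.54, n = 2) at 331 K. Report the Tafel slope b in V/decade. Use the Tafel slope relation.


Apply the Tafel slope relation: b = 2.303*R*T/(beta*n*F)
Numerator: 2.303 * 8.314 * 331 = 6337.7
Denominator: 0.54 * 2 * 96485 = 104203.8
b = 6337.7 / 104203.8 = 0.061 V/decade

0.061 V/decade


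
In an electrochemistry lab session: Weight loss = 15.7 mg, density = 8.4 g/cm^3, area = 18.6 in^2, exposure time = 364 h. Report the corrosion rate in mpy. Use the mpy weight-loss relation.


Apply the mpy weight-loss relation: CR = 534 * W / (D * A * T)
Numerator: 534 * 15.7 = 8383.8
Denominator: 8.4 * 18.6 * 364 = 56871.36
CR = 8383.8 / 56871.36 = 0.14742 mpy

0.14742 mpy


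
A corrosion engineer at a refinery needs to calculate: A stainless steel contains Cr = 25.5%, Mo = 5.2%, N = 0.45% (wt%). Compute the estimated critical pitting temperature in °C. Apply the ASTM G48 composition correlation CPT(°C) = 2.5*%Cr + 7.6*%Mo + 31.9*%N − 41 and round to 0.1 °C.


Apply the ASTM G48 empirical CPT estimate: CPT(°C) = 2.5*%Cr + 7.6*%Mo + 31.9*%N − 41
2.5*25.5 = 63.75; 7.6*5.2 = 39.52; 31.9*0.45 = 14.355
CPT = 63.75 + 39.52 + 14.355 − 41 = 76.625 °C
Rounded to 0.1 °C: CPT ≈ 76.6 °C

76.6 °C


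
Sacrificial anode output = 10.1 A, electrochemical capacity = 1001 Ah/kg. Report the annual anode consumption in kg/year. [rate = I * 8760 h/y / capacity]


Annual consumption = current * hours per year / capacity
Rate = 10.1 * 8760 / 1001 = 88.4 kg/year

88.4 kg/year


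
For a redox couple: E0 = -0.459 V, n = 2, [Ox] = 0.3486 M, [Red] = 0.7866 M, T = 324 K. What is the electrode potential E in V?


Apply the Nernst equation: E = E0 + (RT/nF)*ln([Ox]/[Red])
Step 1: RT/nF = 8.314*324/(2*96485) = 0.01395935 V
Step 2: [Ox]/[Red] = 0.3486/0.7866 = 0.443173
Step 3: ln(0.443173) = -0.813795
Step 4: correction = 0.01395935 * -0.813795 = -0.011 V
E = -0.459 + -0.011 = -0.47 V

-0.47 V


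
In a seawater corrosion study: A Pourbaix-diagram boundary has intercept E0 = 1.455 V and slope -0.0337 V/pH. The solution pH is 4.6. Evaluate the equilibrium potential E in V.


Apply the Pourbaix line equation: E = E0 + slope*pH
E = 1.455 + (-0.0337)*4.6 = 1.455 + (-0.15502) = 1.29998 V
Rounded to 3 decimal places: E = 1.300 V

1.300 V


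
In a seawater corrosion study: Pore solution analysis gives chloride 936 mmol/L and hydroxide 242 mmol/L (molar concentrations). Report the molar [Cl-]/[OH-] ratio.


Threshold parameter = [Cl-] / [OH-] (molar basis; both in mmol/L, so units cancel)
Ratio = 936 / 242 = 3.87

3.87


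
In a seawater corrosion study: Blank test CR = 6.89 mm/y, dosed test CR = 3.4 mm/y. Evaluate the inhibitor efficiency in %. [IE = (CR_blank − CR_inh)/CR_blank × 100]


Apply the inhibitor-efficiency definition: IE = (CR_blank − CR_inh)/CR_blank × 100
IE = (6.89 − 3.4) / 6.89 × 100
IE = 3.49 / 6.89 × 100 = 50.7 %

50.7 %


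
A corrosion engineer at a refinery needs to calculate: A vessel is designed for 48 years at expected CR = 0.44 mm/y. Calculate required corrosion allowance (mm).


Corrosion allowance = CR × design life
CA = 0.44 * 48 = 21.12 mm

21.12 mm


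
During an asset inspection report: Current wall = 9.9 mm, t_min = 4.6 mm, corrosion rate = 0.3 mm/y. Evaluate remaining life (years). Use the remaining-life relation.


Apply the remaining-life relation: RL = (t_current − t_min) / CR
RL = (9.9 − 4.6) / 0.3 = 5.3 / 0.3 = 17.7 years

17.7 years


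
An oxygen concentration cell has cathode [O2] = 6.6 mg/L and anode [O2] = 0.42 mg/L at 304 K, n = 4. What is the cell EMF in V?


Apply the Nernst concentration-cell relation: E = (RT/nF)*ln(C_cathode/C_anode)
RT/nF = 8.314*304/(4*96485) = 0.00654883 V
ln(6.6/0.42) = 2.75457
E = 0.00654883 * 2.75457 = 0.01804 V

0.01804 V


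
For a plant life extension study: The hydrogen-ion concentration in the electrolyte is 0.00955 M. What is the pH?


pH = −log10[H+]
pH = −log10(0.00955) = 2.02

2.02
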